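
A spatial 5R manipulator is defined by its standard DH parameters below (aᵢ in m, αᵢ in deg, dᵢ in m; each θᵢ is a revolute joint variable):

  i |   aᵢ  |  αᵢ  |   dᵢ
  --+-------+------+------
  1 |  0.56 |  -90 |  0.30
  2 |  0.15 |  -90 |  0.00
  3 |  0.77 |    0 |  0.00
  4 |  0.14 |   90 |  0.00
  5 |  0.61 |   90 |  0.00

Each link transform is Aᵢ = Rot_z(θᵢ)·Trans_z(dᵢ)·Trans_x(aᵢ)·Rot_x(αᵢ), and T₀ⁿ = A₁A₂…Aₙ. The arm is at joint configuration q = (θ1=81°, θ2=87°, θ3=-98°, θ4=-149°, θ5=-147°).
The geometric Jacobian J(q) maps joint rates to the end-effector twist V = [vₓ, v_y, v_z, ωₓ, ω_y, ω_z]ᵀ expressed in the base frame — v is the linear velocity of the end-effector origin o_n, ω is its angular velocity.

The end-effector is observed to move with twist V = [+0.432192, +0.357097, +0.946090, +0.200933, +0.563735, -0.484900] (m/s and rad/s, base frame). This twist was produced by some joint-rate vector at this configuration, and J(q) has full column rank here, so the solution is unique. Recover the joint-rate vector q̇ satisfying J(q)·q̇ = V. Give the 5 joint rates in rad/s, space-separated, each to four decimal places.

-0.3240 -0.0290 -0.9270 0.3480 0.2080

o_n = [-0.9499, 1.0633, 0.1296]
J₁: ẑ×o_n = [-1.0633, -0.9499, 0.0000], ω = ẑ
J2: z=[-0.9877, 0.1564, 0.0000] o=[0.0876, 0.5531, 0.3000] → [-0.0267, -0.1683, -0.3416, -0.9877, 0.1564, 0.0000]
J3: z=[-0.1562, -0.9863, -0.0523] o=[0.0888, 0.5609, 0.1502] → [0.0466, 0.0511, -1.1030, -0.1562, -0.9863, -0.0523]
J4: z=[-0.1562, -0.9863, -0.0523] o=[-0.6652, 0.6746, 0.2572] → [0.1462, -0.0050, -0.3416, -0.1562, -0.9863, -0.0523]
J5: z=[0.3935, -0.0135, -0.9192] o=[-0.5383, 0.6516, 0.3118] → [0.3809, 0.4500, 0.1564, 0.3935, -0.0135, -0.9192]
q̇ = J⁺·V = [-0.3240, -0.0290, -0.9270, 0.3480, 0.2080]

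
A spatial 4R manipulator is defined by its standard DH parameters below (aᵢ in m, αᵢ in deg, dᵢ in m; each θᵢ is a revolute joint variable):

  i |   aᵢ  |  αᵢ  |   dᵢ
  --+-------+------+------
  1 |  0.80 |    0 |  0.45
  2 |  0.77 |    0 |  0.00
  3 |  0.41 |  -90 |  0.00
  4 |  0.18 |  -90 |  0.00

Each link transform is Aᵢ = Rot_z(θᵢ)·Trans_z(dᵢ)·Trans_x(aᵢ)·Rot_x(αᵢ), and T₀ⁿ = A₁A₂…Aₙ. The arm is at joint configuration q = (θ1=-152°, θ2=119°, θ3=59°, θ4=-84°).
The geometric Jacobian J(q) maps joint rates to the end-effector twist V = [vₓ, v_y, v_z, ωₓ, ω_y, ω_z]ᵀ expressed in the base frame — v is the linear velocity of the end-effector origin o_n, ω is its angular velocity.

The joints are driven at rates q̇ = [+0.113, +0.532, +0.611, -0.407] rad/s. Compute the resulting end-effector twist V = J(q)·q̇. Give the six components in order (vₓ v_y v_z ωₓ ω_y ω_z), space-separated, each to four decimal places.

0.0113 0.7889 0.0077 0.1784 -0.3658 1.2560

o_n = [0.3248, -0.6070, 0.6290]
J₁: ẑ×o_n = [0.6070, 0.3248, -0.0000], ω = ẑ
J2: z=[0.0000, 0.0000, 1.0000] o=[-0.7064, -0.3756, 0.4500] → [0.2314, 1.0312, -0.0000, 0.0000, 0.0000, 1.0000]
J3: z=[0.0000, 0.0000, 1.0000] o=[-0.0606, -0.7949, 0.4500] → [-0.1880, 0.3854, 0.0000, 0.0000, 0.0000, 1.0000]
J4: z=[-0.4384, 0.8988, 0.0000] o=[0.3079, -0.6152, 0.4500] → [0.1609, 0.0785, -0.0188, -0.4384, 0.8988, 0.0000]
V = J·q̇ = [0.0113, 0.7889, 0.0077, 0.1784, -0.3658, 1.2560]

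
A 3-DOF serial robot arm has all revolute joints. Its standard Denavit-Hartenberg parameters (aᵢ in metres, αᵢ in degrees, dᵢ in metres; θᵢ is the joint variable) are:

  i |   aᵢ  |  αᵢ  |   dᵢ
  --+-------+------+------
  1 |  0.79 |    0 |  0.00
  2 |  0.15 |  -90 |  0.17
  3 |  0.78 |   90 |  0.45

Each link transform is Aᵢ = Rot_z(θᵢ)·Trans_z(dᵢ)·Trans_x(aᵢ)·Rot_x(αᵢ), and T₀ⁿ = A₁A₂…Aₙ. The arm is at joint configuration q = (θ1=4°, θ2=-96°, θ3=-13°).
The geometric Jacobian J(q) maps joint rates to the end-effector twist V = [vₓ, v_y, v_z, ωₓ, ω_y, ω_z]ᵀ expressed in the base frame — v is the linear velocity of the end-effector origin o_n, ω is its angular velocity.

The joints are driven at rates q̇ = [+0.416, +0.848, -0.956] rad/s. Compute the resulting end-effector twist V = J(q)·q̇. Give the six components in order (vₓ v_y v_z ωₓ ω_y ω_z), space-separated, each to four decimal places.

o_n = [1.2060, -0.8701, 0.3455]
J₁: ẑ×o_n = [0.8701, 1.2060, -0.0000], ω = ẑ
J2: z=[0.0000, 0.0000, 1.0000] o=[0.7881, 0.0551, 0.0000] → [0.9252, 0.4180, -0.0000, 0.0000, 0.0000, 1.0000]
J3: z=[0.9994, -0.0349, 0.0000] o=[0.7828, -0.0948, 0.1700] → [-0.0061, -0.1754, -0.7600, 0.9994, -0.0349, 0.0000]
V = J·q̇ = [1.1523, 1.0238, 0.7266, -0.9554, 0.0334, 1.2640]

1.1523 1.0238 0.7266 -0.9554 0.0334 1.2640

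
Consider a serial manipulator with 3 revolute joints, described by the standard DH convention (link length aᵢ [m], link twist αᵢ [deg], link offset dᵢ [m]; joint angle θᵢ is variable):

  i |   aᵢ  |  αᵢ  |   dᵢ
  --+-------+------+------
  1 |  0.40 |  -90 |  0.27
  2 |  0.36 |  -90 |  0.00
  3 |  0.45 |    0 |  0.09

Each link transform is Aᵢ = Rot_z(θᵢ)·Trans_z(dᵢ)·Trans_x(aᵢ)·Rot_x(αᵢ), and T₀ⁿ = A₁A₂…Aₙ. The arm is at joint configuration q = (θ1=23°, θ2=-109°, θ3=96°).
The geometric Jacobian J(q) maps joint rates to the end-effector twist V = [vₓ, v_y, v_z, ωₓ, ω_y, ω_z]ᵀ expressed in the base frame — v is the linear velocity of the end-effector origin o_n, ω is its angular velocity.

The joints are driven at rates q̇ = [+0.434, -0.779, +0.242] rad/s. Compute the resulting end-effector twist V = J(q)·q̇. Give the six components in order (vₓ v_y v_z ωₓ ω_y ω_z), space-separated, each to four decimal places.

o_n = [0.5276, -0.2622, 0.5952]
J₁: ẑ×o_n = [0.2622, 0.5276, -0.0000], ω = ẑ
J2: z=[-0.3907, 0.9205, 0.0000] o=[0.3682, 0.1563, 0.2700] → [0.2994, 0.1271, 0.0168, -0.3907, 0.9205, 0.0000]
J3: z=[0.8704, 0.3694, 0.3256] o=[0.2603, 0.1105, 0.6104] → [0.1157, 0.1002, -0.4232, 0.8704, 0.3694, 0.3256]
V = J·q̇ = [-0.0914, 0.1542, -0.1155, 0.5150, -0.6277, 0.5128]

-0.0914 0.1542 -0.1155 0.5150 -0.6277 0.5128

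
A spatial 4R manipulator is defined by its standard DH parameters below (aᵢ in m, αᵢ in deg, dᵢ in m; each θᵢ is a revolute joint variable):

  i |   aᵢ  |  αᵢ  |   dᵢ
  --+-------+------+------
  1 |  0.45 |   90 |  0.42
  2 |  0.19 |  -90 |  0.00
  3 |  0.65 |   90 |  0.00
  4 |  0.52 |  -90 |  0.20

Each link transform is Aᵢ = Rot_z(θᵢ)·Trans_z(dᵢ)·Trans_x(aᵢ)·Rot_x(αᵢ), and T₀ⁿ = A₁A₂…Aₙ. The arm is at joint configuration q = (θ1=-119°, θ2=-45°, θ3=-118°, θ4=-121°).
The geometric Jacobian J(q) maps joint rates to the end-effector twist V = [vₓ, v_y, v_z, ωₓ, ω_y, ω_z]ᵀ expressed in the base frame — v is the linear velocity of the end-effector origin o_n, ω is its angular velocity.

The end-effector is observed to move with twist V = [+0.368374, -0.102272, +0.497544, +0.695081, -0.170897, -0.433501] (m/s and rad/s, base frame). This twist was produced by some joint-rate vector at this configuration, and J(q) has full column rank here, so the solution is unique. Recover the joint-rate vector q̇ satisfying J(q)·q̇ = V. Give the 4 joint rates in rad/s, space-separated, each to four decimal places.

0.2360 -0.8720 -0.6060 -0.3860

o_n = [-0.2215, 0.1028, 0.2222]
J₁: ẑ×o_n = [-0.1028, -0.2215, 0.0000], ω = ẑ
J2: z=[-0.8746, 0.4848, 0.0000] o=[-0.2182, -0.3936, 0.4200] → [-0.0959, -0.1730, -0.4326, -0.8746, 0.4848, 0.0000]
J3: z=[-0.3428, -0.6184, 0.7071] o=[-0.2833, -0.5111, 0.2856] → [-0.3949, 0.0220, -0.1722, -0.3428, -0.6184, 0.7071]
J4: z=[0.7133, 0.3185, 0.6243] o=[-0.6806, -0.0441, 0.5014] → [-0.1807, 0.4858, -0.0414, 0.7133, 0.3185, 0.6243]
q̇ = J⁺·V = [0.2360, -0.8720, -0.6060, -0.3860]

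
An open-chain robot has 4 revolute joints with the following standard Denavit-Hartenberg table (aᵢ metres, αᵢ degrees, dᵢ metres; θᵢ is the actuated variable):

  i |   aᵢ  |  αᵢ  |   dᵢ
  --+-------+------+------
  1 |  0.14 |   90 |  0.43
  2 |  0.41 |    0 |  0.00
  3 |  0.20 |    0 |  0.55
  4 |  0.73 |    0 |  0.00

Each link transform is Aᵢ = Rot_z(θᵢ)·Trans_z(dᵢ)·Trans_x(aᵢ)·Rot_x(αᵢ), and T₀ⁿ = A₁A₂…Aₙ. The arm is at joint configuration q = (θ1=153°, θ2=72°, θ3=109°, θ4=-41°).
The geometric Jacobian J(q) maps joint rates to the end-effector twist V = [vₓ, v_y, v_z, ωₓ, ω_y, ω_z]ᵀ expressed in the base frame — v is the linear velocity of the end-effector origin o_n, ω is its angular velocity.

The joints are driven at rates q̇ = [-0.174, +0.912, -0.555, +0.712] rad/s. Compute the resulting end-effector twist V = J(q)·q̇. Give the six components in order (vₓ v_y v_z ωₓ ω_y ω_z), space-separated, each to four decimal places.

o_n = [0.6885, 0.2665, 1.2857]
J₁: ẑ×o_n = [-0.2665, 0.6885, 0.0000], ω = ẑ
J2: z=[0.4540, 0.8910, 0.0000] o=[-0.1247, 0.0636, 0.4300] → [0.7624, -0.3885, -0.6325, 0.4540, 0.8910, 0.0000]
J3: z=[0.4540, 0.8910, 0.0000] o=[-0.2376, 0.1211, 0.8199] → [0.4150, -0.2114, -0.7592, 0.4540, 0.8910, 0.0000]
J4: z=[0.4540, 0.8910, 0.0000] o=[0.1902, 0.5203, 0.8164] → [0.4181, -0.2130, -0.5592, 0.4540, 0.8910, 0.0000]
V = J·q̇ = [0.8091, -0.5084, -0.5536, 0.4853, 0.9525, -0.1740]

0.8091 -0.5084 -0.5536 0.4853 0.9525 -0.1740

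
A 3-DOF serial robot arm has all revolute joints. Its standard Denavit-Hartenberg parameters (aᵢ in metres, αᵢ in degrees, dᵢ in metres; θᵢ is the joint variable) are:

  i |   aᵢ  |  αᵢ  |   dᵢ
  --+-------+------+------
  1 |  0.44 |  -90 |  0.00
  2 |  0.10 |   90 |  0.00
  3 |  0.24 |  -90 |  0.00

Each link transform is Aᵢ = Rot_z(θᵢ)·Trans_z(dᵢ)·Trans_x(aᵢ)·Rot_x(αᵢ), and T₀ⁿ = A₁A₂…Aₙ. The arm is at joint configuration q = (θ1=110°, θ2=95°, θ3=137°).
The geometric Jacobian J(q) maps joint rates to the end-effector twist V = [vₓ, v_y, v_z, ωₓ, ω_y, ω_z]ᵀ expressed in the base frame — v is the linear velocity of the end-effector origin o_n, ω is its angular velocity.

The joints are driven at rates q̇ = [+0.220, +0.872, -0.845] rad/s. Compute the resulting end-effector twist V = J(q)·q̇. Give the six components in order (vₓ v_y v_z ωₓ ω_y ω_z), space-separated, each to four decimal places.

-0.2377 -0.0678 -0.1435 -0.5315 -1.0893 0.2936

o_n = [-0.3065, 0.3637, 0.0752]
J₁: ẑ×o_n = [-0.3637, -0.3065, 0.0000], ω = ẑ
J2: z=[-0.9397, -0.3420, 0.0000] o=[-0.1505, 0.4135, 0.0000] → [-0.0257, 0.0707, -0.0066, -0.9397, -0.3420, 0.0000]
J3: z=[-0.3407, 0.9361, -0.0872] o=[-0.1475, 0.4053, -0.0996] → [0.1601, 0.0734, 0.1631, -0.3407, 0.9361, -0.0872]
V = J·q̇ = [-0.2377, -0.0678, -0.1435, -0.5315, -1.0893, 0.2936]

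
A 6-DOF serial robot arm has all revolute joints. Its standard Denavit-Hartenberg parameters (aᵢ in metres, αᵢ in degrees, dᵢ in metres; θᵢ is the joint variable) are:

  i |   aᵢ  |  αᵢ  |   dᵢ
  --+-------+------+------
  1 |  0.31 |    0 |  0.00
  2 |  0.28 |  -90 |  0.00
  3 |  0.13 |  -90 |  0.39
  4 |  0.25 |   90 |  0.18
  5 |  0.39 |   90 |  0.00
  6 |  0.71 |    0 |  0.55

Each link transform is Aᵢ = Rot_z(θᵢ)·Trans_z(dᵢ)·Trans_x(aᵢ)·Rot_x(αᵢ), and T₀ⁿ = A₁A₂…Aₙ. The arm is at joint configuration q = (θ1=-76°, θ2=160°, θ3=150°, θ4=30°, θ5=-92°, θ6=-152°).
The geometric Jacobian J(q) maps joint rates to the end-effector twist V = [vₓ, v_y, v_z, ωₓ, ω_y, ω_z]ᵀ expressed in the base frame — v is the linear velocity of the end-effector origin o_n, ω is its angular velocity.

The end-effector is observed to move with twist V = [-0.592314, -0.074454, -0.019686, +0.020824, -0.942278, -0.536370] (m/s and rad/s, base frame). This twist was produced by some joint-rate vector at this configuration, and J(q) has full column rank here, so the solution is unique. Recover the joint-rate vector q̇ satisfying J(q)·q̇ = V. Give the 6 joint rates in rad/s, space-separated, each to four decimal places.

o_n = [-0.1380, 0.0356, 0.5220]
J₁: ẑ×o_n = [-0.0356, -0.1380, 0.0000], ω = ẑ
J2: z=[0.0000, 0.0000, 1.0000] o=[0.0750, -0.3008, 0.0000] → [-0.3364, -0.2130, 0.0000, 0.0000, 0.0000, 1.0000]
J3: z=[-0.9945, 0.1045, 0.0000] o=[0.1043, -0.0223, 0.0000] → [0.0546, 0.5192, -0.0323, -0.9945, 0.1045, 0.0000]
J4: z=[-0.0523, -0.4973, 0.8660] o=[-0.2954, -0.0935, -0.0650] → [-0.4038, 0.1669, 0.0715, -0.0523, -0.4973, 0.8660]
J5: z=[-0.9065, -0.3401, -0.2500] o=[-0.2001, -0.3826, -0.0174] → [-0.0789, 0.4735, -0.3580, -0.9065, -0.3401, -0.2500]
J6: z=[-0.4204, 0.7803, 0.4630] o=[-0.1854, -0.1779, -0.3490] → [0.5808, 0.3881, -0.1267, -0.4204, 0.7803, 0.4630]
q̇ = J⁺·V = [-0.1430, -0.1170, -0.0500, 0.2580, 0.4140, -0.8560]

-0.1430 -0.1170 -0.0500 0.2580 0.4140 -0.8560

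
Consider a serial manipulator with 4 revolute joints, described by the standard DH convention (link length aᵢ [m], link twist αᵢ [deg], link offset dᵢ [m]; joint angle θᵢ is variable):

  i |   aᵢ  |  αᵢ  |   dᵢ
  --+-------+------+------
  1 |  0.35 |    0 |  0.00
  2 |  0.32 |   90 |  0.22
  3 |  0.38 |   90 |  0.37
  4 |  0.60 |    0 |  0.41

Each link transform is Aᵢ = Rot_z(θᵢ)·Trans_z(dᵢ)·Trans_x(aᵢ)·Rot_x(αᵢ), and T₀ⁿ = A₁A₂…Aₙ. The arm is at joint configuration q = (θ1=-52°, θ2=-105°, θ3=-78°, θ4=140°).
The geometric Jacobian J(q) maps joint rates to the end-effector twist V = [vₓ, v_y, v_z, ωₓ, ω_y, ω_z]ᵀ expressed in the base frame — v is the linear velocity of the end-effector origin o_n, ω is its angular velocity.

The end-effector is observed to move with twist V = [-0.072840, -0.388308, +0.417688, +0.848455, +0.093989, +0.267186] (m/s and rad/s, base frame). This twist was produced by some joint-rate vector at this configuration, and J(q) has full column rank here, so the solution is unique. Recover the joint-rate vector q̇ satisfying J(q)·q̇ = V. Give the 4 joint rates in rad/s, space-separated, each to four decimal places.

o_n = [0.0101, 0.4579, 0.2126]
J₁: ẑ×o_n = [-0.4579, 0.0101, 0.0000], ω = ẑ
J2: z=[0.0000, 0.0000, 1.0000] o=[0.2155, -0.2758, 0.0000] → [-0.7337, -0.2054, 0.0000, 0.0000, 0.0000, 1.0000]
J3: z=[-0.3907, 0.9205, 0.0000] o=[-0.0791, -0.4008, 0.2200] → [-0.0068, -0.0029, -0.4176, -0.3907, 0.9205, 0.0000]
J4: z=[0.9004, 0.3822, -0.2079] o=[-0.2964, -0.0911, -0.1517] → [0.2534, -0.3918, 0.3772, 0.9004, 0.3822, -0.2079]
q̇ = J⁺·V = [0.1350, 0.3060, -0.2450, 0.8360]

0.1350 0.3060 -0.2450 0.8360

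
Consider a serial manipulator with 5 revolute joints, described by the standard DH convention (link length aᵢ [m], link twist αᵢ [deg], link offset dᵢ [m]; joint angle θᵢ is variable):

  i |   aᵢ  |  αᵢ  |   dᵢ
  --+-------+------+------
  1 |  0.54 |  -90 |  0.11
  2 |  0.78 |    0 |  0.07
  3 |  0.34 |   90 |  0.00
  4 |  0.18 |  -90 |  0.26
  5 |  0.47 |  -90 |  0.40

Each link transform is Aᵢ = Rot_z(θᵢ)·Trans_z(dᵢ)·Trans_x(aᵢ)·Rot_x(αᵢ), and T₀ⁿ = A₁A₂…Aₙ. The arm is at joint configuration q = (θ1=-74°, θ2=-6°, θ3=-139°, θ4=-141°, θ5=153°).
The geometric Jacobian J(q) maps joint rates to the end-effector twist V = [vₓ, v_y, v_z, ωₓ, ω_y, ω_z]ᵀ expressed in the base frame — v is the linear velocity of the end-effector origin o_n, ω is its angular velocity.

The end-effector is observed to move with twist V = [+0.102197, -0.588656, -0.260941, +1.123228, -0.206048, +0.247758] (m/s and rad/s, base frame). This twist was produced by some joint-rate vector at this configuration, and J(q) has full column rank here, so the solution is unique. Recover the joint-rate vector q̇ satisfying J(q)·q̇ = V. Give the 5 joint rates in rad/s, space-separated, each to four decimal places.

0.2370 0.9510 -0.4340 -0.3000 -0.6510

o_n = [0.0927, -0.6520, 0.5992]
J₁: ẑ×o_n = [0.6520, 0.0927, -0.0000], ω = ẑ
J2: z=[0.9613, 0.2756, 0.0000] o=[0.1488, -0.5191, 0.1100] → [0.1348, -0.4702, -0.1123, 0.9613, 0.2756, 0.0000]
J3: z=[0.9613, 0.2756, 0.0000] o=[0.4300, -1.2455, 0.1915] → [0.1124, -0.3919, 0.6635, 0.9613, 0.2756, 0.0000]
J4: z=[-0.1581, 0.5514, -0.8192] o=[0.3532, -0.9777, 0.3865] → [0.3841, 0.2470, 0.0921, -0.1581, 0.5514, -0.8192]
J5: z=[-0.8891, 0.2813, 0.3610] o=[0.2348, -0.9758, 0.0933] → [0.0254, 0.3985, -0.2479, -0.8891, 0.2813, 0.3610]
q̇ = J⁺·V = [0.2370, 0.9510, -0.4340, -0.3000, -0.6510]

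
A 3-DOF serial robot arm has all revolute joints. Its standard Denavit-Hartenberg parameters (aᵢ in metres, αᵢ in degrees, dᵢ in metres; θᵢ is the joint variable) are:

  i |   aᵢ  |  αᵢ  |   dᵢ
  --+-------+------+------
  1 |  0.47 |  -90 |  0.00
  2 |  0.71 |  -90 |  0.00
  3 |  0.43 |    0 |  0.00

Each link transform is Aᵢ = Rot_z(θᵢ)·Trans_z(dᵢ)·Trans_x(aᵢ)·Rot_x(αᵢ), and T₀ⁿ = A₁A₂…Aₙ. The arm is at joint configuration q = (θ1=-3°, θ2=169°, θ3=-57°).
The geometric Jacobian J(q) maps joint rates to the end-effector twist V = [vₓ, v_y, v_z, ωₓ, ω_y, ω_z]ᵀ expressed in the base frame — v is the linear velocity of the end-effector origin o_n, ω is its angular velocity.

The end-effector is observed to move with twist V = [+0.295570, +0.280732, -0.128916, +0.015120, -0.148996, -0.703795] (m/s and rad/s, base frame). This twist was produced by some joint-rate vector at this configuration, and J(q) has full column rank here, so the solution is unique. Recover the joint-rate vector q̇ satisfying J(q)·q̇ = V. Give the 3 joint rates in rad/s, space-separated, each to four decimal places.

-0.5860 -0.1480 -0.1200

o_n = [-0.4373, 0.3840, -0.1802]
J₁: ẑ×o_n = [-0.3840, -0.4373, 0.0000], ω = ẑ
J2: z=[0.0523, 0.9986, 0.0000] o=[0.4694, -0.0246, 0.0000] → [-0.1799, 0.0094, 0.9268, 0.0523, 0.9986, 0.0000]
J3: z=[-0.1905, 0.0100, 0.9816] o=[-0.2266, 0.0119, -0.1355] → [-0.3658, -0.2153, -0.0688, -0.1905, 0.0100, 0.9816]
q̇ = J⁺·V = [-0.5860, -0.1480, -0.1200]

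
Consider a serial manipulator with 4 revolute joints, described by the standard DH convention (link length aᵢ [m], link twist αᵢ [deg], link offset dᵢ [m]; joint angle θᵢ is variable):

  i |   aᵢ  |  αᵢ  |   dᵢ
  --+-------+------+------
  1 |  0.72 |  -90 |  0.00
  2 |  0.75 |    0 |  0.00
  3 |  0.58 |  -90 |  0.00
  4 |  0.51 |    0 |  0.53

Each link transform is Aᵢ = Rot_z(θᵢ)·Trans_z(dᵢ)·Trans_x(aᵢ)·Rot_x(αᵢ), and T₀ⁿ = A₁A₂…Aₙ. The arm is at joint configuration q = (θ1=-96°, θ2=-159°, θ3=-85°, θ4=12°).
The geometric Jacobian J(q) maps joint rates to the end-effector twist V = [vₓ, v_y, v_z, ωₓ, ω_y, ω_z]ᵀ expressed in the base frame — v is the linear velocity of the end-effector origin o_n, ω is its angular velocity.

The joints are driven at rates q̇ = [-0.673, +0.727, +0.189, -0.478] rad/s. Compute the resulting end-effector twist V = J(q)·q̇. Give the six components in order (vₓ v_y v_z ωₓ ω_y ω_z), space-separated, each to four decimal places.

0.9192 0.4801 1.3330 0.8661 -0.5230 -0.8825

o_n = [-0.0083, 0.9355, -0.4686]
J₁: ẑ×o_n = [-0.9355, -0.0083, 0.0000], ω = ẑ
J2: z=[0.9945, -0.1045, 0.0000] o=[-0.0753, -0.7161, 0.0000] → [0.0490, 0.4660, 1.6495, 0.9945, -0.1045, 0.0000]
J3: z=[0.9945, -0.1045, 0.0000] o=[-0.0021, -0.0197, 0.2688] → [0.0771, 0.7333, 0.9493, 0.9945, -0.1045, 0.0000]
J4: z=[0.0939, 0.8939, 0.4384] o=[0.0245, 0.2332, -0.2525] → [-0.5010, 0.0059, 0.0953, 0.0939, 0.8939, 0.4384]
V = J·q̇ = [0.9192, 0.4801, 1.3330, 0.8661, -0.5230, -0.8825]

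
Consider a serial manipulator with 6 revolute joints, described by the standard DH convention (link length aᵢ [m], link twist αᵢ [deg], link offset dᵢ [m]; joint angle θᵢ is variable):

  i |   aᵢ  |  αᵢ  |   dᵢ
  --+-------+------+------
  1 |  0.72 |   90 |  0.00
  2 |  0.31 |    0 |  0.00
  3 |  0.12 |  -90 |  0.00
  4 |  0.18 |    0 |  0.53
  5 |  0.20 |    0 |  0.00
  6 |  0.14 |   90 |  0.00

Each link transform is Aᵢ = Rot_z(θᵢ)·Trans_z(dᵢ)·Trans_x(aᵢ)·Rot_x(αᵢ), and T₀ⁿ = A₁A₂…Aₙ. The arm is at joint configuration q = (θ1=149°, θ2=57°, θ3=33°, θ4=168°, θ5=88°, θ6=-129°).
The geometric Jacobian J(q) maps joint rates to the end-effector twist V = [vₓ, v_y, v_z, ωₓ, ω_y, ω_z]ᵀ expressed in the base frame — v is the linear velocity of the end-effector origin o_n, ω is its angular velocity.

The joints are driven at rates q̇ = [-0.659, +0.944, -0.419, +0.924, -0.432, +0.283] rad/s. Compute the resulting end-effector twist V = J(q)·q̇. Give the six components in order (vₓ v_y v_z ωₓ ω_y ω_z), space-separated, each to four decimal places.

o_n = [-0.2845, 0.2232, 0.0713]
J₁: ẑ×o_n = [-0.2232, -0.2845, 0.0000], ω = ẑ
J2: z=[0.5150, 0.8572, 0.0000] o=[-0.6172, 0.3708, 0.0000] → [0.0611, -0.0367, -0.3612, 0.5150, 0.8572, 0.0000]
J3: z=[0.5150, 0.8572, 0.0000] o=[-0.7619, 0.4578, 0.2600] → [-0.1618, 0.0972, -0.5300, 0.5150, 0.8572, 0.0000]
J4: z=[0.8572, -0.5150, 0.0000] o=[-0.7619, 0.4578, 0.3800] → [0.1590, 0.2646, 0.0448, 0.8572, -0.5150, 0.0000]
J5: z=[0.8572, -0.5150, 0.0000] o=[-0.3269, 0.1527, 0.2039] → [0.0683, 0.1137, 0.0823, 0.8572, -0.5150, 0.0000]
J6: z=[0.8572, -0.5150, 0.0000] o=[-0.2269, 0.3191, 0.1555] → [0.0434, 0.0722, -0.1118, 0.8572, -0.5150, 0.0000]
V = J·q̇ = [0.4022, 0.3279, -0.1446, 0.9347, 0.0509, -0.6590]

0.4022 0.3279 -0.1446 0.9347 0.0509 -0.6590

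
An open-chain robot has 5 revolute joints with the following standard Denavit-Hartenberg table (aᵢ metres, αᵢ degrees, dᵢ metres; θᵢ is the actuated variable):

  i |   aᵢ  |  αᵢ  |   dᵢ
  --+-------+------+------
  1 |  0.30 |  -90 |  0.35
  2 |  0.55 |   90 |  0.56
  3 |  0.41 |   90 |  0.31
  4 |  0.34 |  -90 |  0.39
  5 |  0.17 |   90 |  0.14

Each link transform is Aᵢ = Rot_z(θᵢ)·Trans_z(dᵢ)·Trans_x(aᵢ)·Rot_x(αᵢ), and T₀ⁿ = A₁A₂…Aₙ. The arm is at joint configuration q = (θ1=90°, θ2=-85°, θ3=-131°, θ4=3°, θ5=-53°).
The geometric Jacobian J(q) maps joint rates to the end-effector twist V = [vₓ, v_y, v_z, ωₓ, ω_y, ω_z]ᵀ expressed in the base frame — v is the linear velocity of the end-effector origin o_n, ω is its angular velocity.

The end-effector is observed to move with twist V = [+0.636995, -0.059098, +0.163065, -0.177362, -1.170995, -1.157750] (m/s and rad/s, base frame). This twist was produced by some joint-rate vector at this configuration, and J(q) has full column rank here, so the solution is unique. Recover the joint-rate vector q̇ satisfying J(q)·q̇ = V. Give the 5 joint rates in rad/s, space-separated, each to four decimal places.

-0.5740 -0.4340 0.8690 0.9170 0.2470

o_n = [-0.2677, -0.2061, -0.0080]
J₁: ẑ×o_n = [0.2061, -0.2677, 0.0000], ω = ẑ
J2: z=[-1.0000, 0.0000, 0.0000] o=[0.0000, 0.3000, 0.3500] → [0.0000, -0.3580, 0.5061, -1.0000, 0.0000, 0.0000]
J3: z=[-0.0000, -0.9962, 0.0872] o=[-0.5600, 0.3479, 0.8979] → [0.9508, 0.0255, 0.2912, -0.0000, -0.9962, 0.0872]
J4: z=[-0.6561, -0.0658, -0.7518] o=[-0.2506, 0.0157, 0.6570] → [-0.1230, -0.4234, 0.1444, -0.6561, -0.0658, -0.7518]
J5: z=[-0.0395, -0.9918, 0.1212] o=[-0.2502, -0.0471, 0.1434] → [0.1694, -0.0081, -0.0111, -0.0395, -0.9918, 0.1212]
q̇ = J⁺·V = [-0.5740, -0.4340, 0.8690, 0.9170, 0.2470]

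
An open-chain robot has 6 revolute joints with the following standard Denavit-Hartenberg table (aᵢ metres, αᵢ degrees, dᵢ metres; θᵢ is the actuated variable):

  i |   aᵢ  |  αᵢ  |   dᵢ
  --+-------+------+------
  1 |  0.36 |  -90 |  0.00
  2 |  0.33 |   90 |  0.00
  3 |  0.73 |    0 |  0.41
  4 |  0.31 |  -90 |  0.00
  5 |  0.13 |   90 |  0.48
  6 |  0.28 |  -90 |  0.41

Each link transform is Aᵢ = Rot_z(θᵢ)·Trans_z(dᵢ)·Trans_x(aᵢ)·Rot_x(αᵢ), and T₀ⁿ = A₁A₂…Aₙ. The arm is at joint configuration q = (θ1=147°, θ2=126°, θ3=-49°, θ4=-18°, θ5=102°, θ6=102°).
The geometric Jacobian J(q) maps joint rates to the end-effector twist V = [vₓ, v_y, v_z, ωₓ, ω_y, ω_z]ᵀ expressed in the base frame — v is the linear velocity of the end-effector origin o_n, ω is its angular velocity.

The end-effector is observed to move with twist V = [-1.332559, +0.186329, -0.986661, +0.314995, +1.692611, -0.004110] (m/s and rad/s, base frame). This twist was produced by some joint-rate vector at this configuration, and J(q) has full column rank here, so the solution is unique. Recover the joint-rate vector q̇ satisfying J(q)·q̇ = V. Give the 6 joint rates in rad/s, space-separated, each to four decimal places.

0.1800 -0.5360 0.0300 0.7970 -0.6310 0.8980

o_n = [0.8889, 0.4925, -1.5855]
J₁: ẑ×o_n = [-0.4925, 0.8889, 0.0000], ω = ẑ
J2: z=[-0.5446, -0.8387, 0.0000] o=[-0.3019, 0.1961, 0.0000] → [1.3297, -0.8635, 0.8373, -0.5446, -0.8387, 0.0000]
J3: z=[-0.6785, 0.4406, -0.5878] o=[-0.1392, 0.0904, -0.2670] → [-0.3447, -1.4990, -0.7258, -0.6785, 0.4406, -0.5878]
J4: z=[-0.6785, 0.4406, -0.5878] o=[0.1187, 0.5798, -0.8954] → [-0.3554, -0.9209, -0.2801, -0.6785, 0.4406, -0.5878]
J5: z=[0.2410, -0.6224, -0.7447] o=[0.3338, 0.7804, -0.9934] → [0.1541, -0.2707, 0.2761, 0.2410, -0.6224, -0.7447]
J6: z=[0.8199, 0.5412, -0.1870] o=[0.5170, 0.4081, -1.2676] → [-0.1563, 0.1911, -0.1321, 0.8199, 0.5412, -0.1870]
q̇ = J⁺·V = [0.1800, -0.5360, 0.0300, 0.7970, -0.6310, 0.8980]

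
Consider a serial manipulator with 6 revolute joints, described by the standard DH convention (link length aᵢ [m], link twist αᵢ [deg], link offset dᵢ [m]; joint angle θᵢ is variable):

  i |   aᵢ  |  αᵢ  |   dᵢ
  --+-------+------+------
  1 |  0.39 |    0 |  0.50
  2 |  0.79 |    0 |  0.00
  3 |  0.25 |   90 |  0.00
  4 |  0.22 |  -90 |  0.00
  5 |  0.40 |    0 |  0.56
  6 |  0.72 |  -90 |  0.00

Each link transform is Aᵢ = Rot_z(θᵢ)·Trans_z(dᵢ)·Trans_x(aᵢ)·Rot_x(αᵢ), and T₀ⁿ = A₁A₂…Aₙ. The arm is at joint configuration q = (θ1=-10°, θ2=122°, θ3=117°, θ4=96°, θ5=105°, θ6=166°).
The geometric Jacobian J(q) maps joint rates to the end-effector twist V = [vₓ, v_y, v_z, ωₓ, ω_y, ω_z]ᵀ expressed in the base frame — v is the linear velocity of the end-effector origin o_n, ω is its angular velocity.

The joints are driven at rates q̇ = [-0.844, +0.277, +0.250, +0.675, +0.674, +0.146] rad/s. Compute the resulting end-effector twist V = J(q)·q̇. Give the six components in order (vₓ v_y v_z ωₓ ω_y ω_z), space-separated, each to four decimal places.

0.5128 -0.0426 -0.0569 0.0256 1.0583 -0.4027

o_n = [0.0466, 1.1254, 0.5698]
J₁: ẑ×o_n = [-1.1254, 0.0466, 0.0000], ω = ẑ
J2: z=[0.0000, 0.0000, 1.0000] o=[0.3841, -0.0677, 0.5000] → [-1.1931, -0.3374, 0.0000, 0.0000, 0.0000, 1.0000]
J3: z=[0.0000, 0.0000, 1.0000] o=[0.0881, 0.6648, 0.5000] → [-0.4606, -0.0415, 0.0000, 0.0000, 0.0000, 1.0000]
J4: z=[-0.7547, 0.6561, 0.0000] o=[-0.0759, 0.4761, 0.5000] → [0.0458, 0.0527, -0.5704, -0.7547, 0.6561, 0.0000]
J5: z=[0.6525, 0.7506, -0.1045] o=[-0.0608, 0.4934, 0.7188] → [-0.0458, 0.0860, 0.3317, 0.6525, 0.7506, -0.1045]
J6: z=[0.6525, 0.7506, -0.1045] o=[0.5891, 0.6521, 0.5573] → [0.0589, 0.0485, 0.7159, 0.6525, 0.7506, -0.1045]
V = J·q̇ = [0.5128, -0.0426, -0.0569, 0.0256, 1.0583, -0.4027]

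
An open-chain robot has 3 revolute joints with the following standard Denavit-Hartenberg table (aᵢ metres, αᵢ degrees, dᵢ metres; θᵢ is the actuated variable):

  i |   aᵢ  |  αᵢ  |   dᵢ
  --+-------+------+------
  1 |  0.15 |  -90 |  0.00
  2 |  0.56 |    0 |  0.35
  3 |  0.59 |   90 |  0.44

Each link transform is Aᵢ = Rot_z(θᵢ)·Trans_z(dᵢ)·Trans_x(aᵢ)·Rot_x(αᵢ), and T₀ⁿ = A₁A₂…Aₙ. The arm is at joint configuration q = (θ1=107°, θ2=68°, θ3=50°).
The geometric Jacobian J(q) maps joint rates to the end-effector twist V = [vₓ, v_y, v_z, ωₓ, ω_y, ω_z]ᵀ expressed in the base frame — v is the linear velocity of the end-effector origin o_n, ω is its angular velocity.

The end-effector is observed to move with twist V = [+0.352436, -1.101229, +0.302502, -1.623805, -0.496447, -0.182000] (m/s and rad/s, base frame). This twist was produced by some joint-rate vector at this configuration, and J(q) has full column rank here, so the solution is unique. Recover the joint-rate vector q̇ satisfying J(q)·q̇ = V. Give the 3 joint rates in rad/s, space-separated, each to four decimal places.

-0.1820 0.8000 0.8980

o_n = [-0.7797, -0.1518, -1.0402]
J₁: ẑ×o_n = [0.1518, -0.7797, 0.0000], ω = ẑ
J2: z=[-0.9563, -0.2924, 0.0000] o=[-0.0439, 0.1434, 0.0000] → [0.3041, -0.9947, 0.0672, -0.9563, -0.2924, 0.0000]
J3: z=[-0.9563, -0.2924, 0.0000] o=[-0.4399, 0.2417, -0.5192] → [0.1523, -0.4982, 0.2770, -0.9563, -0.2924, 0.0000]
q̇ = J⁺·V = [-0.1820, 0.8000, 0.8980]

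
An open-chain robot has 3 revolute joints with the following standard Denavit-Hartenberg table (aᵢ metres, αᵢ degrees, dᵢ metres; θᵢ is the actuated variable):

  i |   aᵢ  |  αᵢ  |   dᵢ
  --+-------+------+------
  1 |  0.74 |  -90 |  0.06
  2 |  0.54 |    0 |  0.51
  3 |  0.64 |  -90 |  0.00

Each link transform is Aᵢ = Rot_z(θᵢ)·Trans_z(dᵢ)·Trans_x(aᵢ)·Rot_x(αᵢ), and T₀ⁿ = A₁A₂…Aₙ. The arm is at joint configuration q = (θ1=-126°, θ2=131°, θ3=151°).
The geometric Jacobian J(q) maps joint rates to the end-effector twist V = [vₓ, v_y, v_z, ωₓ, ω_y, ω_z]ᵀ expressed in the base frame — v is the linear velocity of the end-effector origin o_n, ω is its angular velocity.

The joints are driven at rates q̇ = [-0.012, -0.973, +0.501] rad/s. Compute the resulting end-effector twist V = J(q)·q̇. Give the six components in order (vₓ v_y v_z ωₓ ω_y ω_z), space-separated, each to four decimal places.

o_n = [0.1077, -0.7195, 0.2785]
J₁: ẑ×o_n = [0.7195, 0.1077, -0.0000], ω = ẑ
J2: z=[0.8090, -0.5878, 0.0000] o=[-0.4350, -0.5987, 0.0600] → [-0.1284, -0.1767, 0.2212, 0.8090, -0.5878, 0.0000]
J3: z=[0.8090, -0.5878, 0.0000] o=[0.1859, -0.6118, -0.3475] → [-0.3680, -0.5065, -0.1331, 0.8090, -0.5878, 0.0000]
V = J·q̇ = [-0.0680, -0.0831, -0.2819, -0.3819, 0.2774, -0.0120]

-0.0680 -0.0831 -0.2819 -0.3819 0.2774 -0.0120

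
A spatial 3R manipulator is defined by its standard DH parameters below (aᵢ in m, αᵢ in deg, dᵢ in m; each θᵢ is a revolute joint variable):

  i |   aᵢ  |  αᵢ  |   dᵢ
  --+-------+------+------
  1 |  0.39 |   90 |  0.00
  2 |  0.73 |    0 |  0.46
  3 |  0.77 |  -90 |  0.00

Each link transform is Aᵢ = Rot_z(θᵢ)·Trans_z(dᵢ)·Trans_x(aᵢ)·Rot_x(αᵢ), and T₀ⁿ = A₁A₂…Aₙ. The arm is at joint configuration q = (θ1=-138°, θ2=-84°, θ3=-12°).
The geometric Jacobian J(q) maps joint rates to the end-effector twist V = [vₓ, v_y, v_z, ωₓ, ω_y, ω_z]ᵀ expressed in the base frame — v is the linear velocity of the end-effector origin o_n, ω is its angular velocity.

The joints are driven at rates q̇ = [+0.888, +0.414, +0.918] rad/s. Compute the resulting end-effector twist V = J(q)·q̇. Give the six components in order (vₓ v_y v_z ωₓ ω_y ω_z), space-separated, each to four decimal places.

o_n = [-0.5945, 0.0837, -1.4918]
J₁: ẑ×o_n = [-0.0837, -0.5945, 0.0000], ω = ẑ
J2: z=[-0.6691, 0.7431, 0.0000] o=[-0.2898, -0.2610, 0.0000] → [-1.1086, -0.9982, -0.0042, -0.6691, 0.7431, 0.0000]
J3: z=[-0.6691, 0.7431, 0.0000] o=[-0.6543, 0.0298, -0.7260] → [-0.5691, -0.5124, -0.0805, -0.6691, 0.7431, 0.0000]
V = J·q̇ = [-1.0557, -1.4116, -0.0756, -0.8913, 0.9899, 0.8880]

-1.0557 -1.4116 -0.0756 -0.8913 0.9899 0.8880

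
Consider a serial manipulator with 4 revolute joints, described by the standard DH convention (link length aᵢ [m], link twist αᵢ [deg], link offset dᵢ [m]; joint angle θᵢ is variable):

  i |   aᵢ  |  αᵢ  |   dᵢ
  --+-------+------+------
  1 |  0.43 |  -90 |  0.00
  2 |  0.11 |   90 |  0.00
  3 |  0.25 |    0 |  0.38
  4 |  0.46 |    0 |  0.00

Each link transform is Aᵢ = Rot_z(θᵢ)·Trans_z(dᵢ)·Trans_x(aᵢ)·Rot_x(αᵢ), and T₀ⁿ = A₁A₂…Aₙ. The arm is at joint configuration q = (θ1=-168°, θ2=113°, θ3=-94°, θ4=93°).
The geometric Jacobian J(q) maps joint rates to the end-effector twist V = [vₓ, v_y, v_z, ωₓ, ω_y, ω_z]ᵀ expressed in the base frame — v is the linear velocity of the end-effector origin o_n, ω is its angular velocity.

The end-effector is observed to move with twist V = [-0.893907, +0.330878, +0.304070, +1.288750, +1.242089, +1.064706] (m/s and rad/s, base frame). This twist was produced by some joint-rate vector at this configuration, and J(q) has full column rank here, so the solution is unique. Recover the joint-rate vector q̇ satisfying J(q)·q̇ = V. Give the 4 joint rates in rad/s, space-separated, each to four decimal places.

o_n = [-0.6051, 0.1345, -0.6570]
J₁: ẑ×o_n = [-0.1345, -0.6051, 0.0000], ω = ẑ
J2: z=[0.2079, -0.9781, 0.0000] o=[-0.4206, -0.0894, 0.0000] → [0.6427, 0.1366, -0.1339, 0.2079, -0.9781, 0.0000]
J3: z=[-0.9004, -0.1914, -0.3907] o=[-0.3786, -0.0805, -0.1013] → [0.1904, -0.4119, -0.2370, -0.9004, -0.1914, -0.3907]
J4: z=[-0.9004, -0.1914, -0.3907] o=[-0.7792, 0.0893, -0.2337] → [0.0987, -0.4492, -0.0074, -0.9004, -0.1914, -0.3907]
q̇ = J⁺·V = [0.4200, -0.9470, -0.7190, -0.9310]

0.4200 -0.9470 -0.7190 -0.9310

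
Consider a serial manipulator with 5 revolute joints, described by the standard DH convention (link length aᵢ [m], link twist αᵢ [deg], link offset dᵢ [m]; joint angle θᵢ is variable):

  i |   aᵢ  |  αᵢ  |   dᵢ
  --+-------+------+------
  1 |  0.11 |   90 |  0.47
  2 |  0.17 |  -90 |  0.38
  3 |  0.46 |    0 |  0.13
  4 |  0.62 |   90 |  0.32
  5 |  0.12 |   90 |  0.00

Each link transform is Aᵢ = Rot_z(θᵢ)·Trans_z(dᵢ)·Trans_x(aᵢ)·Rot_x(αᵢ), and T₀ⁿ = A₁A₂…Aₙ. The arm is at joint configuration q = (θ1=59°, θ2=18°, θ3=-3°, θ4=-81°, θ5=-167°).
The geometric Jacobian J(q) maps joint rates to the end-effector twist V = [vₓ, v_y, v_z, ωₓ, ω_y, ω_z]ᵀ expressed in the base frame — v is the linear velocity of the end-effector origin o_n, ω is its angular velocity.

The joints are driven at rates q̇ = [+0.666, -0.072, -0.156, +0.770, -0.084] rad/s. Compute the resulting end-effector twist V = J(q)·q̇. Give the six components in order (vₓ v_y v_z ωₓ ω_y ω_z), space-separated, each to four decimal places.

0.1533 0.9950 0.0657 -0.1260 -0.0529 1.2758

o_n = [1.0986, 0.0724, 1.0830]
J₁: ẑ×o_n = [-0.0724, 1.0986, 0.0000], ω = ẑ
J2: z=[0.8572, -0.5150, 0.0000] o=[0.0567, 0.0943, 0.4700] → [-0.3157, -0.5255, 0.5179, 0.8572, -0.5150, 0.0000]
J3: z=[-0.1592, -0.2649, 0.9511] o=[0.4656, 0.0372, 0.5225] → [-0.1820, 0.6912, 0.1620, -0.1592, -0.2649, 0.9511]
J4: z=[-0.1592, -0.2649, 0.9511] o=[0.6906, 0.3648, 0.7881] → [0.2000, 0.4350, 0.1546, -0.1592, -0.2649, 0.9511]
J5: z=[-0.3975, -0.8646, -0.3073] o=[1.2000, 0.0153, 1.1125] → [0.0430, 0.0194, -0.1103, -0.3975, -0.8646, -0.3073]
V = J·q̇ = [0.1533, 0.9950, 0.0657, -0.1260, -0.0529, 1.2758]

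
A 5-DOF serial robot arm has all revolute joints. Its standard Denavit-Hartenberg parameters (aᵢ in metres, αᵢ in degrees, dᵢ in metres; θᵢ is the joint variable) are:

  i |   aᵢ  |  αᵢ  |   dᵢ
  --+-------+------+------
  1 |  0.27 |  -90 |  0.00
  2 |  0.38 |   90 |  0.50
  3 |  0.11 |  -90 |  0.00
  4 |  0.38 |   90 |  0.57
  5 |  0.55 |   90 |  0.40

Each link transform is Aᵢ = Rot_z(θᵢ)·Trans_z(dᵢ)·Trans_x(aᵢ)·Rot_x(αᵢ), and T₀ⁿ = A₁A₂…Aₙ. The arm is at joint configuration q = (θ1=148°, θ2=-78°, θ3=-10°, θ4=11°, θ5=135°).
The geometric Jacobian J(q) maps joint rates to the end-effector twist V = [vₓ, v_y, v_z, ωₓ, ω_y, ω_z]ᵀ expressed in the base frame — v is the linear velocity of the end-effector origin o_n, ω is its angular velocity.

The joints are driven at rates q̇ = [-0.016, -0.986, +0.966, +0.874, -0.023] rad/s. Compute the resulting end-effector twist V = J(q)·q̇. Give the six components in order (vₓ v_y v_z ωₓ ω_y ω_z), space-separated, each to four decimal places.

o_n = [-0.7781, -1.1806, 0.7876]
J₁: ẑ×o_n = [1.1806, -0.7781, 0.0000], ω = ẑ
J2: z=[-0.5299, -0.8480, 0.0000] o=[-0.2290, 0.1431, 0.0000] → [-0.6679, 0.4174, 0.2357, -0.5299, -0.8480, 0.0000]
J3: z=[0.8295, -0.5183, 0.2079] o=[-0.5609, -0.2391, 0.3717] → [-0.0198, -0.3902, -0.8935, 0.8295, -0.5183, 0.2079]
J4: z=[-0.5525, -0.8160, 0.1699] o=[-0.5699, -0.2109, 0.4777] → [-0.0882, 0.1359, 0.3658, -0.5525, -0.8160, 0.1699]
J5: z=[0.7987, -0.4600, 0.3879] o=[-0.9754, -0.5431, 0.9187] → [0.3076, 0.1813, -0.4184, 0.7987, -0.4600, 0.3879]
V = J·q̇ = [0.5363, -0.6614, -0.7663, 0.8226, -0.3672, 0.3244]

0.5363 -0.6614 -0.7663 0.8226 -0.3672 0.3244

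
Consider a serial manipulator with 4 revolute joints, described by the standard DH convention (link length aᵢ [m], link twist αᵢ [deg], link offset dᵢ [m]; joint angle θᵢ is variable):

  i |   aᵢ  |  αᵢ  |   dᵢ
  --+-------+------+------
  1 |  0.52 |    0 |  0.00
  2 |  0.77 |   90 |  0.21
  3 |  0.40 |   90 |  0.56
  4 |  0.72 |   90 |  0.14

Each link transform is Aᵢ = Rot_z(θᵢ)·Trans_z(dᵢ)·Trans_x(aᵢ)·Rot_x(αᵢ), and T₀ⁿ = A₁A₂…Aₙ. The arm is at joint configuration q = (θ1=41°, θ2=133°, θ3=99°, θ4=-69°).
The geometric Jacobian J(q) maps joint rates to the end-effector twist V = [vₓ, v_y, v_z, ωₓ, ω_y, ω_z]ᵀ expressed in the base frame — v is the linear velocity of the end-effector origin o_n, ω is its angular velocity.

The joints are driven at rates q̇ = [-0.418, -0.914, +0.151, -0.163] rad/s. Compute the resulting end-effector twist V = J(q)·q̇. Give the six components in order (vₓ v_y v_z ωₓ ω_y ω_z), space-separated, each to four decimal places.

o_n = [-0.4202, 0.3138, 0.8818]
J₁: ẑ×o_n = [-0.3138, -0.4202, 0.0000], ω = ẑ
J2: z=[0.0000, 0.0000, 1.0000] o=[0.3924, 0.3412, 0.0000] → [0.0274, -0.8127, 0.0000, 0.0000, 0.0000, 1.0000]
J3: z=[0.1045, 0.9945, 0.0000] o=[-0.3733, 0.4216, 0.2100] → [0.6681, -0.0702, 0.0353, 0.1045, 0.9945, 0.0000]
J4: z=[-0.9823, 0.1032, 0.1564] o=[-0.2526, 0.9720, 0.6051] → [0.1315, 0.2456, 0.6639, -0.9823, 0.1032, 0.1564]
V = J·q̇ = [0.1856, 0.8678, -0.1029, 0.1759, 0.1333, -1.3575]

0.1856 0.8678 -0.1029 0.1759 0.1333 -1.3575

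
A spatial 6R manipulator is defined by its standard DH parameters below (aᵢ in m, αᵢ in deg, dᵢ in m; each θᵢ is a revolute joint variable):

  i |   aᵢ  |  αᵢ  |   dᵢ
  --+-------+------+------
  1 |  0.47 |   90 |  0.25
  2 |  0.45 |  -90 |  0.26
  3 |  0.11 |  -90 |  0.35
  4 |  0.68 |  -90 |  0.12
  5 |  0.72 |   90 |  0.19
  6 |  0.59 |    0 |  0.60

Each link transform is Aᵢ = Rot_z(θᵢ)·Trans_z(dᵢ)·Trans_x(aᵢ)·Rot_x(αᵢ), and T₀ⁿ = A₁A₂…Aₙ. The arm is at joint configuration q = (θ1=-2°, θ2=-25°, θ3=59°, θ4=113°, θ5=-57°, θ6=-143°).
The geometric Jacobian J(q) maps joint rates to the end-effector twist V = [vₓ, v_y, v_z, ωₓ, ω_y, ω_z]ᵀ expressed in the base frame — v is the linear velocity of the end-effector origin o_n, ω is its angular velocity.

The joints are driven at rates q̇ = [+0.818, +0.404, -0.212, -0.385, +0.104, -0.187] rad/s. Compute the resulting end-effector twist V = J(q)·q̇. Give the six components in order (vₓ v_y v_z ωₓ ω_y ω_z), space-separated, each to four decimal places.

-0.0154 0.4901 -0.0470 0.1438 -0.7948 0.3897

o_n = [0.4398, 0.1823, 0.2650]
J₁: ẑ×o_n = [-0.1823, 0.4398, 0.0000], ω = ẑ
J2: z=[-0.0349, -0.9994, 0.0000] o=[0.4697, -0.0164, 0.2500] → [-0.0150, 0.0005, -0.0369, -0.0349, -0.9994, 0.0000]
J3: z=[0.4224, -0.0147, 0.9063] o=[0.8682, -0.2905, 0.0598] → [-0.4315, -0.4750, 0.1934, 0.4224, -0.0147, 0.9063]
J4: z=[-0.7584, 0.5418, 0.3623] o=[1.0707, -0.2032, 0.3531] → [-0.1874, -0.2953, 0.0495, -0.7584, 0.5418, 0.3623]
J5: z=[-0.2919, -0.7793, 0.5545] o=[0.5834, -0.3522, -0.1129] → [-0.5909, 0.0307, -0.2680, -0.2919, -0.7793, 0.5545]
J6: z=[0.0757, 0.5591, 0.8256] o=[-0.1586, -0.2966, -0.0826] → [-0.2010, 0.4677, -0.2983, 0.0757, 0.5591, 0.8256]
V = J·q̇ = [-0.0154, 0.4901, -0.0470, 0.1438, -0.7948, 0.3897]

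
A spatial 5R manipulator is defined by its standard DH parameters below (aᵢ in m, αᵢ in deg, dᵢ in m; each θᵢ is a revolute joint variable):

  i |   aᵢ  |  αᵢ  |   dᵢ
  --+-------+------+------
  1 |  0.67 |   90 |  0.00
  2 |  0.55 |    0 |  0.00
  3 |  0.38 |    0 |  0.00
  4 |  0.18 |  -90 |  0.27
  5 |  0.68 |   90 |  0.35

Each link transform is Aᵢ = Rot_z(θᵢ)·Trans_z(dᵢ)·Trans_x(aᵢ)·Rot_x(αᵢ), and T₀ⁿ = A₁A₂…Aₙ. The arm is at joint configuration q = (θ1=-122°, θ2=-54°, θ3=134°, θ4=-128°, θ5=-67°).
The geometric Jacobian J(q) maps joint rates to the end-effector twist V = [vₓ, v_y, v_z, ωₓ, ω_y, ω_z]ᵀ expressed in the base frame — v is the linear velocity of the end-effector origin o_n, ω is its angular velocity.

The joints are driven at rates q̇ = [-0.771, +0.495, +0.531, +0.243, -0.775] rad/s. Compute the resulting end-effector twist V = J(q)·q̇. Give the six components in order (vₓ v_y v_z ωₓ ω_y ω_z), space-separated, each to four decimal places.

o_n = [-1.6170, -0.8970, -0.1678]
J₁: ẑ×o_n = [0.8970, -1.6170, 0.0000], ω = ẑ
J2: z=[-0.8480, 0.5299, 0.0000] o=[-0.3550, -0.5682, 0.0000] → [-0.0889, -0.1423, 0.9476, -0.8480, 0.5299, 0.0000]
J3: z=[-0.8480, 0.5299, 0.0000] o=[-0.5264, -0.8424, -0.4450] → [0.1469, 0.2351, 0.6243, -0.8480, 0.5299, 0.0000]
J4: z=[-0.8480, 0.5299, 0.0000] o=[-0.5613, -0.8983, -0.0707] → [-0.0514, -0.0823, 0.5583, -0.8480, 0.5299, 0.0000]
J5: z=[-0.3938, -0.6302, 0.6691] o=[-0.8541, -0.8574, -0.2045] → [0.0034, -0.4960, -0.4652, -0.3938, -0.6302, 0.6691]
V = J·q̇ = [-0.6727, 1.6655, 1.2968, -0.7710, 1.1609, -1.2896]

-0.6727 1.6655 1.2968 -0.7710 1.1609 -1.2896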